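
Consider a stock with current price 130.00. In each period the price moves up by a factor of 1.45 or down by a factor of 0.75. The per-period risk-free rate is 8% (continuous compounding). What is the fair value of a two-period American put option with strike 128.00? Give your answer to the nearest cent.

Risk-neutral probability p = (e^0.08 − 0.75)/(1.45 − 0.75) = 0.3333/0.7000 = 0.4761
Terminal stock prices: S_uu = 273.3, S_ud = 141.4, S_dd = 73.12
Terminal payoffs (K − S): max(-145.3, 0) = 0, max(-13.38, 0) = 0, max(54.88, 0) = 54.88
Node u (S = 188.5): continuation = e^(−0.08)·[0.4761·0.0000 + 0.5239·0.0000] = 0.0000; exercise value = 0.0000 ≤ continuation, so V_u = 0.0000
Node d (S = 97.5): continuation = e^(−0.08)·[0.4761·0.0000 + 0.5239·54.8750] = 26.5374; exercise value = 30.5000 > continuation, so V_d = 30.5000 (exercise)
Node 0 (S = 130): continuation = e^(−0.08)·[0.4761·0.0000 + 0.5239·30.5000] = 14.7497; exercise value = 0.0000 ≤ continuation, so V_0 = 14.7497

14.75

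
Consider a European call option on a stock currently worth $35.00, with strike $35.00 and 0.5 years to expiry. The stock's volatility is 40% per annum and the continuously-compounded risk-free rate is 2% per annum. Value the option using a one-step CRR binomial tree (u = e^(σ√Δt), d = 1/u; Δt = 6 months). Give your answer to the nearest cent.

CRR parameters: u = e^(σ√Δt) = e^(0.4·√0.5) = 1.3269, d = 1/u = 0.7536
Per-period rate: rΔt = 0.02·0.5 = 0.01, so R = e^0.01 = 1.0101
Risk-neutral probability p = (e^0.01 − 0.7536)/(1.3269 − 0.7536) = 0.2564/0.5733 = 0.4473
Terminal stock prices: S_u = 46.44, S_d = 26.38
Terminal payoffs (S − K): max(11.44, 0) = 11.44, max(-8.623, 0) = 0
Node 0 (S = 35): V_0 = e^(−0.01)·[0.4473·11.4414 + 0.5527·0.0000] = 5.0667

$5.07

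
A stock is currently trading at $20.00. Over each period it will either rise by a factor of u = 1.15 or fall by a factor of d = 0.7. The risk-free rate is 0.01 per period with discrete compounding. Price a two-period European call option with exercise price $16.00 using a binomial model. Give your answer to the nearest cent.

Risk-neutral probability p = (1 + 0.01 − 0.7)/(1.15 − 0.7) = 0.3100/0.4500 = 0.6889
Terminal stock prices: S_uu = 26.45, S_ud = 16.1, S_dd = 9.8
Terminal payoffs (S − K): max(10.45, 0) = 10.45, max(0.1, 0) = 0.1, max(-6.2, 0) = 0
Node u (S = 23): V_u = 1/1.01·[0.6889·10.4500 + 0.3111·0.1000] = 7.1584
Node d (S = 14): V_d = 1/1.01·[0.6889·0.1000 + 0.3111·0.0000] = 0.0682
Node 0 (S = 20): V_0 = 1/1.01·[0.6889·7.1584 + 0.3111·0.0682] = 4.9035

$4.90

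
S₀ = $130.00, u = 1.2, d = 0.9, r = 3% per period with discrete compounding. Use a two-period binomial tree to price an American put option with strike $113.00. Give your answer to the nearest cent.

Risk-neutral probability p = (1 + 0.03 − 0.9)/(1.2 − 0.9) = 0.1300/0.3000 = 0.4333
Terminal stock prices: S_uu = 187.2, S_ud = 140.4, S_dd = 105.3
Terminal payoffs (K − S): max(-74.2, 0) = 0, max(-27.4, 0) = 0, max(7.7, 0) = 7.7
Node u (S = 156): continuation = 1/1.03·[0.4333·0.0000 + 0.5667·0.0000] = 0.0000; exercise value = 0.0000 ≤ continuation, so V_u = 0.0000
Node d (S = 117): continuation = 1/1.03·[0.4333·0.0000 + 0.5667·7.7000] = 4.2362; exercise value = 0.0000 ≤ continuation, so V_d = 4.2362
Node 0 (S = 130): continuation = 1/1.03·[0.4333·0.0000 + 0.5667·4.2362] = 2.3306; exercise value = 0.0000 ≤ continuation, so V_0 = 2.3306

$2.33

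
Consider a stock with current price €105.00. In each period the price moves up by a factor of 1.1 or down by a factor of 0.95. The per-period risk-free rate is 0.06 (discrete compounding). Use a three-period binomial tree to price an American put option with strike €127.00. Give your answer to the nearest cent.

€22.00

Risk-neutral probability p = (1 + 0.06 − 0.95)/(1.1 − 0.95) = 0.1100/0.1500 = 0.7333
Terminal stock prices: S_uuu = 139.8, S_uud = 120.7, S_udd = 104.2, S_ddd = 90.02
Terminal payoffs (K − S): max(-12.76, 0) = 0, max(6.302, 0) = 6.302, max(22.76, 0) = 22.76, max(36.98, 0) = 36.98
Node uu (S = 127.1): continuation = 1/1.06·[0.7333·0.0000 + 0.2667·6.3025] = 1.5855; exercise value = 0.0000 ≤ continuation, so V_uu = 1.5855
Node ud (S = 109.7): continuation = 1/1.06·[0.7333·6.3025 + 0.2667·22.7612] = 10.0863; exercise value = 17.2750 > continuation, so V_ud = 17.2750 (exercise)
Node dd (S = 94.76): continuation = 1/1.06·[0.7333·22.7612 + 0.2667·36.9756] = 25.0488; exercise value = 32.2375 > continuation, so V_dd = 32.2375 (exercise)
Node u (S = 115.5): continuation = 1/1.06·[0.7333·1.5855 + 0.2667·17.2750] = 5.4428; exercise value = 11.5000 > continuation, so V_u = 11.5000 (exercise)
Node d (S = 99.75): continuation = 1/1.06·[0.7333·17.2750 + 0.2667·32.2375] = 20.0613; exercise value = 27.2500 > continuation, so V_d = 27.2500 (exercise)
Node 0 (S = 105): continuation = 1/1.06·[0.7333·11.5000 + 0.2667·27.2500] = 14.8113; exercise value = 22.0000 > continuation, so V_0 = 22.0000 (exercise)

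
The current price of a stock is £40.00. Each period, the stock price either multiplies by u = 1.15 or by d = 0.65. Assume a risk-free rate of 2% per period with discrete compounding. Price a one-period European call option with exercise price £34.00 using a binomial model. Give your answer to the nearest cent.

Risk-neutral probability p = (1 + 0.02 − 0.65)/(1.15 − 0.65) = 0.3700/0.5000 = 0.7400
Terminal stock prices: S_u = 46, S_d = 26
Terminal payoffs (S − K): max(12, 0) = 12, max(-8, 0) = 0
Node 0 (S = 40): V_0 = 1/1.02·[0.7400·12.0000 + 0.2600·0.0000] = 8.7059

£8.71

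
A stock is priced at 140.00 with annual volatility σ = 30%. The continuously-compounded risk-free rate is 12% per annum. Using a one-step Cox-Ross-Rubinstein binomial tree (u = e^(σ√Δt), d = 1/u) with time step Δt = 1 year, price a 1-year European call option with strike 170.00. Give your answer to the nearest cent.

10.69

CRR parameters: u = e^(σ√Δt) = e^(0.3·√1) = 1.3499, d = 1/u = 0.7408
Per-period rate: rΔt = 0.12·1 = 0.12, so R = e^0.12 = 1.1275
Risk-neutral probability p = (e^0.12 − 0.7408)/(1.3499 − 0.7408) = 0.3867/0.6090 = 0.6349
Terminal stock prices: S_u = 189, S_d = 103.7
Terminal payoffs (S − K): max(18.98, 0) = 18.98, max(-66.29, 0) = 0
Node 0 (S = 140): V_0 = e^(−0.12)·[0.6349·18.9802 + 0.3651·0.0000] = 10.6878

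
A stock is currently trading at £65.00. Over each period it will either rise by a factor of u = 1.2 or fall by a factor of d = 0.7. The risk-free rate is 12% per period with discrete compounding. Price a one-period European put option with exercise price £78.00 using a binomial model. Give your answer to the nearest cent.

£4.64

Risk-neutral probability p = (1 + 0.12 − 0.7)/(1.2 − 0.7) = 0.4200/0.5000 = 0.8400
Terminal stock prices: S_u = 78, S_d = 45.5
Terminal payoffs (K − S): max(0, 0) = 0, max(32.5, 0) = 32.5
Node 0 (S = 65): V_0 = 1/1.12·[0.8400·0.0000 + 0.1600·32.5000] = 4.6429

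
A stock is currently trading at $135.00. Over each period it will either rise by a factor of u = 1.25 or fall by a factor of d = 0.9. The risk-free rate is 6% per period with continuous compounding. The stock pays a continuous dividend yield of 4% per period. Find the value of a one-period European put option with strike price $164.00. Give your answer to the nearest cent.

$26.28

Per-period risk-free factor R = e^0.06 = 1.0618; dividend-adjusted growth = e^(0.06−0.04) = 1.0202.
Risk-neutral probability p = (1.0202 − 0.9)/(1.25 − 0.9) = 0.1202/0.3500 = 0.3434
Terminal stock prices: S_u = 168.8, S_d = 121.5
Terminal payoffs (K − S): max(-4.75, 0) = 0, max(42.5, 0) = 42.5
Node 0 (S = 135): V_0 = e^(−0.06)·[0.3434·0.0000 + 0.6566·42.5000] = 26.2791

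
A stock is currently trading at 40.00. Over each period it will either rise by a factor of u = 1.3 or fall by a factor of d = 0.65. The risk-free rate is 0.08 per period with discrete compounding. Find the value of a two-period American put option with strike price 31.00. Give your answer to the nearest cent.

Risk-neutral probability p = (1 + 0.08 − 0.65)/(1.3 − 0.65) = 0.4300/0.6500 = 0.6615
Terminal stock prices: S_uu = 67.6, S_ud = 33.8, S_dd = 16.9
Terminal payoffs (K − S): max(-36.6, 0) = 0, max(-2.8, 0) = 0, max(14.1, 0) = 14.1
Node u (S = 52): continuation = 1/1.08·[0.6615·0.0000 + 0.3385·0.0000] = 0.0000; exercise value = 0.0000 ≤ continuation, so V_u = 0.0000
Node d (S = 26): continuation = 1/1.08·[0.6615·0.0000 + 0.3385·14.1000] = 4.4188; exercise value = 5.0000 > continuation, so V_d = 5.0000 (exercise)
Node 0 (S = 40): continuation = 1/1.08·[0.6615·0.0000 + 0.3385·5.0000] = 1.5670; exercise value = 0.0000 ≤ continuation, so V_0 = 1.5670

1.57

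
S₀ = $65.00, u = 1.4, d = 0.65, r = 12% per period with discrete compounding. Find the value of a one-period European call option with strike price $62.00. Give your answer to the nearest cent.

Risk-neutral probability p = (1 + 0.12 − 0.65)/(1.4 − 0.65) = 0.4700/0.7500 = 0.6267
Terminal stock prices: S_u = 91, S_d = 42.25
Terminal payoffs (S − K): max(29, 0) = 29, max(-19.75, 0) = 0
Node 0 (S = 65): V_0 = 1/1.12·[0.6267·29.0000 + 0.3733·0.0000] = 16.2262

$16.23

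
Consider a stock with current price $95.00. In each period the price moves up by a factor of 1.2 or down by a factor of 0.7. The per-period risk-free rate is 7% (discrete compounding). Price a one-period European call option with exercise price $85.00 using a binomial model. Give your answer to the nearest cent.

Risk-neutral probability p = (1 + 0.07 − 0.7)/(1.2 − 0.7) = 0.3700/0.5000 = 0.7400
Terminal stock prices: S_u = 114, S_d = 66.5
Terminal payoffs (S − K): max(29, 0) = 29, max(-18.5, 0) = 0
Node 0 (S = 95): V_0 = 1/1.07·[0.7400·29.0000 + 0.2600·0.0000] = 20.0561

$20.06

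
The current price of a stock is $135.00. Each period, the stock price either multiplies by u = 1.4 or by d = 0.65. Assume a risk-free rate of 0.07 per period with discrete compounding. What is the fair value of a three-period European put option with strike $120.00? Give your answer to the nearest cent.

Risk-neutral probability p = (1 + 0.07 − 0.65)/(1.4 − 0.65) = 0.4200/0.7500 = 0.5600
Terminal stock prices: S_uuu = 370.4, S_uud = 172, S_udd = 79.85, S_ddd = 37.07
Terminal payoffs (K − S): max(-250.4, 0) = 0, max(-51.99, 0) = 0, max(40.15, 0) = 40.15, max(82.93, 0) = 82.93
Node uu (S = 264.6): V_uu = 1/1.07·[0.5600·0.0000 + 0.4400·0.0000] = 0.0000
Node ud (S = 122.9): V_ud = 1/1.07·[0.5600·0.0000 + 0.4400·40.1475] = 16.5093
Node dd (S = 57.04): V_dd = 1/1.07·[0.5600·40.1475 + 0.4400·82.9256] = 55.1120
Node u (S = 189): V_u = 1/1.07·[0.5600·0.0000 + 0.4400·16.5093] = 6.7889
Node d (S = 87.75): V_d = 1/1.07·[0.5600·16.5093 + 0.4400·55.1120] = 31.3032
Node 0 (S = 135): V_0 = 1/1.07·[0.5600·6.7889 + 0.4400·31.3032] = 16.4254

$16.43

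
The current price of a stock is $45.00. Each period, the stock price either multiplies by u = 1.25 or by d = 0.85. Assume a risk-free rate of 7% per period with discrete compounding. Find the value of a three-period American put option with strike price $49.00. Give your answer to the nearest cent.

$5.28

Risk-neutral probability p = (1 + 0.07 − 0.85)/(1.25 − 0.85) = 0.2200/0.4000 = 0.5500
Terminal stock prices: S_uuu = 87.89, S_uud = 59.77, S_udd = 40.64, S_ddd = 27.64
Terminal payoffs (K − S): max(-38.89, 0) = 0, max(-10.77, 0) = 0, max(8.359, 0) = 8.359, max(21.36, 0) = 21.36
Node uu (S = 70.31): continuation = 1/1.07·[0.5500·0.0000 + 0.4500·0.0000] = 0.0000; exercise value = 0.0000 ≤ continuation, so V_uu = 0.0000
Node ud (S = 47.81): continuation = 1/1.07·[0.5500·0.0000 + 0.4500·8.3594] = 3.5156; exercise value = 1.1875 ≤ continuation, so V_ud = 3.5156
Node dd (S = 32.51): continuation = 1/1.07·[0.5500·8.3594 + 0.4500·21.3644] = 13.2819; exercise value = 16.4875 > continuation, so V_dd = 16.4875 (exercise)
Node u (S = 56.25): continuation = 1/1.07·[0.5500·0.0000 + 0.4500·3.5156] = 1.4785; exercise value = 0.0000 ≤ continuation, so V_u = 1.4785
Node d (S = 38.25): continuation = 1/1.07·[0.5500·3.5156 + 0.4500·16.4875] = 8.7411; exercise value = 10.7500 > continuation, so V_d = 10.7500 (exercise)
Node 0 (S = 45): continuation = 1/1.07·[0.5500·1.4785 + 0.4500·10.7500] = 5.2810; exercise value = 4.0000 ≤ continuation, so V_0 = 5.2810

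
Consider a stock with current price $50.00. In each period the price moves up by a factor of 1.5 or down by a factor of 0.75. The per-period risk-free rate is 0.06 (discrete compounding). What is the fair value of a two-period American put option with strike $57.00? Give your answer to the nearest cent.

Risk-neutral probability p = (1 + 0.06 − 0.75)/(1.5 − 0.75) = 0.3100/0.7500 = 0.4133
Terminal stock prices: S_uu = 112.5, S_ud = 56.25, S_dd = 28.12
Terminal payoffs (K − S): max(-55.5, 0) = 0, max(0.75, 0) = 0.75, max(28.88, 0) = 28.88
Node u (S = 75): continuation = 1/1.06·[0.4133·0.0000 + 0.5867·0.7500] = 0.4151; exercise value = 0.0000 ≤ continuation, so V_u = 0.4151
Node d (S = 37.5): continuation = 1/1.06·[0.4133·0.7500 + 0.5867·28.8750] = 16.2736; exercise value = 19.5000 > continuation, so V_d = 19.5000 (exercise)
Node 0 (S = 50): continuation = 1/1.06·[0.4133·0.4151 + 0.5867·19.5000] = 10.9543; exercise value = 7.0000 ≤ continuation, so V_0 = 10.9543

$10.95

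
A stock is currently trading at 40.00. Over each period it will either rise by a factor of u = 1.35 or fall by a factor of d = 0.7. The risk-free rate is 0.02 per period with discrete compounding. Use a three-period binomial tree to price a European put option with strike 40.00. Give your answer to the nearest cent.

8.10

Risk-neutral probability p = (1 + 0.02 − 0.7)/(1.35 − 0.7) = 0.3200/0.6500 = 0.4923
Terminal stock prices: S_uuu = 98.42, S_uud = 51.03, S_udd = 26.46, S_ddd = 13.72
Terminal payoffs (K − S): max(-58.42, 0) = 0, max(-11.03, 0) = 0, max(13.54, 0) = 13.54, max(26.28, 0) = 26.28
Node uu (S = 72.9): V_uu = 1/1.02·[0.4923·0.0000 + 0.5077·0.0000] = 0.0000
Node ud (S = 37.8): V_ud = 1/1.02·[0.4923·0.0000 + 0.5077·13.5400] = 6.7394
Node dd (S = 19.6): V_dd = 1/1.02·[0.4923·13.5400 + 0.5077·26.2800] = 19.6157
Node u (S = 54): V_u = 1/1.02·[0.4923·0.0000 + 0.5077·6.7394] = 3.3544
Node d (S = 28): V_d = 1/1.02·[0.4923·6.7394 + 0.5077·19.6157] = 13.0163
Node 0 (S = 40): V_0 = 1/1.02·[0.4923·3.3544 + 0.5077·13.0163] = 8.0977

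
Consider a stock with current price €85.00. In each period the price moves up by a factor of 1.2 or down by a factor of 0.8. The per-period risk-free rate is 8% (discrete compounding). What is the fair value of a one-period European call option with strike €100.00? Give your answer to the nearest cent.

Risk-neutral probability p = (1 + 0.08 − 0.8)/(1.2 − 0.8) = 0.2800/0.4000 = 0.7000
Terminal stock prices: S_u = 102, S_d = 68
Terminal payoffs (S − K): max(2, 0) = 2, max(-32, 0) = 0
Node 0 (S = 85): V_0 = 1/1.08·[0.7000·2.0000 + 0.3000·0.0000] = 1.2963

€1.30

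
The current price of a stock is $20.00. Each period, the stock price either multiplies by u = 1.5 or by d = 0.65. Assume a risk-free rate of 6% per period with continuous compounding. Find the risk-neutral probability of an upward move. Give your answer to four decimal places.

Risk-neutral probability p = (e^0.06 − 0.65)/(1.5 − 0.65) = 0.4118/0.8500 = 0.4845

p = 0.4845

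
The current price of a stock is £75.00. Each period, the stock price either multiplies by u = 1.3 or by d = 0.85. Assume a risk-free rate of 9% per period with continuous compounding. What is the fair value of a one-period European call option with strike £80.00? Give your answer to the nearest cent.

£8.68

Risk-neutral probability p = (e^0.09 − 0.85)/(1.3 − 0.85) = 0.2442/0.4500 = 0.5426
Terminal stock prices: S_u = 97.5, S_d = 63.75
Terminal payoffs (S − K): max(17.5, 0) = 17.5, max(-16.25, 0) = 0
Node 0 (S = 75): V_0 = e^(−0.09)·[0.5426·17.5000 + 0.4574·0.0000] = 8.6784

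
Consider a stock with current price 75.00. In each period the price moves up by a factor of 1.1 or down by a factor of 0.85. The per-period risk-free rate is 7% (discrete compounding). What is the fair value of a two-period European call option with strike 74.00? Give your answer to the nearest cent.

11.33

Risk-neutral probability p = (1 + 0.07 − 0.85)/(1.1 − 0.85) = 0.2200/0.2500 = 0.8800
Terminal stock prices: S_uu = 90.75, S_ud = 70.12, S_dd = 54.19
Terminal payoffs (S − K): max(16.75, 0) = 16.75, max(-3.875, 0) = 0, max(-19.81, 0) = 0
Node u (S = 82.5): V_u = 1/1.07·[0.8800·16.7500 + 0.1200·0.0000] = 13.7757
Node d (S = 63.75): V_d = 1/1.07·[0.8800·0.0000 + 0.1200·0.0000] = 0.0000
Node 0 (S = 75): V_0 = 1/1.07·[0.8800·13.7757 + 0.1200·0.0000] = 11.3295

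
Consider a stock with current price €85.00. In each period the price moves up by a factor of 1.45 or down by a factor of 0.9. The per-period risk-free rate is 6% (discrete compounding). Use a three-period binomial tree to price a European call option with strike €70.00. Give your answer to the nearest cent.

€28.63

Risk-neutral probability p = (1 + 0.06 − 0.9)/(1.45 − 0.9) = 0.1600/0.5500 = 0.2909
Terminal stock prices: S_uuu = 259.1, S_uud = 160.8, S_udd = 99.83, S_ddd = 61.97
Terminal payoffs (S − K): max(189.1, 0) = 189.1, max(90.84, 0) = 90.84, max(29.83, 0) = 29.83, max(-8.035, 0) = 0
Node uu (S = 178.7): V_uu = 1/1.06·[0.2909·189.1331 + 0.7091·90.8413] = 112.6748
Node ud (S = 110.9): V_ud = 1/1.06·[0.2909·90.8413 + 0.7091·29.8325] = 44.8873
Node dd (S = 68.85): V_dd = 1/1.06·[0.2909·29.8325 + 0.7091·0.0000] = 8.1873
Node u (S = 123.2): V_u = 1/1.06·[0.2909·112.6748 + 0.7091·44.8873] = 60.9502
Node d (S = 76.5): V_d = 1/1.06·[0.2909·44.8873 + 0.7091·8.1873] = 17.7959
Node 0 (S = 85): V_0 = 1/1.06·[0.2909·60.9502 + 0.7091·17.7959] = 28.6320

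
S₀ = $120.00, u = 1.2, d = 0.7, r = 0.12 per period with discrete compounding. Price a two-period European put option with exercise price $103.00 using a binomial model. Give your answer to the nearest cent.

$1.37

Risk-neutral probability p = (1 + 0.12 − 0.7)/(1.2 − 0.7) = 0.4200/0.5000 = 0.8400
Terminal stock prices: S_uu = 172.8, S_ud = 100.8, S_dd = 58.8
Terminal payoffs (K − S): max(-69.8, 0) = 0, max(2.2, 0) = 2.2, max(44.2, 0) = 44.2
Node u (S = 144): V_u = 1/1.12·[0.8400·0.0000 + 0.1600·2.2000] = 0.3143
Node d (S = 84): V_d = 1/1.12·[0.8400·2.2000 + 0.1600·44.2000] = 7.9643
Node 0 (S = 120): V_0 = 1/1.12·[0.8400·0.3143 + 0.1600·7.9643] = 1.3735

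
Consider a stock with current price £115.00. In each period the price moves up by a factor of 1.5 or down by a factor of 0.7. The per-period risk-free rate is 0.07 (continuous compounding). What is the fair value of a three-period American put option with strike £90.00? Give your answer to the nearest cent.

£9.53

Risk-neutral probability p = (e^0.07 − 0.7)/(1.5 − 0.7) = 0.3725/0.8000 = 0.4656
Terminal stock prices: S_uuu = 388.1, S_uud = 181.1, S_udd = 84.52, S_ddd = 39.44
Terminal payoffs (K − S): max(-298.1, 0) = 0, max(-91.12, 0) = 0, max(5.475, 0) = 5.475, max(50.56, 0) = 50.56
Node uu (S = 258.8): continuation = e^(−0.07)·[0.4656·0.0000 + 0.5344·0.0000] = 0.0000; exercise value = 0.0000 ≤ continuation, so V_uu = 0.0000
Node ud (S = 120.7): continuation = e^(−0.07)·[0.4656·0.0000 + 0.5344·5.4750] = 2.7279; exercise value = 0.0000 ≤ continuation, so V_ud = 2.7279
Node dd (S = 56.35): continuation = e^(−0.07)·[0.4656·5.4750 + 0.5344·50.5550] = 27.5654; exercise value = 33.6500 > continuation, so V_dd = 33.6500 (exercise)
Node u (S = 172.5): continuation = e^(−0.07)·[0.4656·0.0000 + 0.5344·2.7279] = 1.3591; exercise value = 0.0000 ≤ continuation, so V_u = 1.3591
Node d (S = 80.5): continuation = e^(−0.07)·[0.4656·2.7279 + 0.5344·33.6500] = 17.9500; exercise value = 9.5000 ≤ continuation, so V_d = 17.9500
Node 0 (S = 115): continuation = e^(−0.07)·[0.4656·1.3591 + 0.5344·17.9500] = 9.5335; exercise value = 0.0000 ≤ continuation, so V_0 = 9.5335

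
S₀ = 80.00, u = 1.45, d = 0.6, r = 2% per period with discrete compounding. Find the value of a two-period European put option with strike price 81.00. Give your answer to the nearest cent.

Risk-neutral probability p = (1 + 0.02 − 0.6)/(1.45 − 0.6) = 0.4200/0.8500 = 0.4941
Terminal stock prices: S_uu = 168.2, S_ud = 69.6, S_dd = 28.8
Terminal payoffs (K − S): max(-87.2, 0) = 0, max(11.4, 0) = 11.4, max(52.2, 0) = 52.2
Node u (S = 116): V_u = 1/1.02·[0.4941·0.0000 + 0.5059·11.4000] = 5.6540
Node d (S = 48): V_d = 1/1.02·[0.4941·11.4000 + 0.5059·52.2000] = 31.4118
Node 0 (S = 80): V_0 = 1/1.02·[0.4941·5.6540 + 0.5059·31.4118] = 18.3180

18.32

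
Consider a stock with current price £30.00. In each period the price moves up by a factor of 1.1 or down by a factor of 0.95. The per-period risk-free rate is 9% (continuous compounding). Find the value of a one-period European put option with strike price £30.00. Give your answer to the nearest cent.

£0.05

Risk-neutral probability p = (e^0.09 − 0.95)/(1.1 − 0.95) = 0.1442/0.1500 = 0.9612
Terminal stock prices: S_u = 33, S_d = 28.5
Terminal payoffs (K − S): max(-3, 0) = 0, max(1.5, 0) = 1.5
Node 0 (S = 30): V_0 = e^(−0.09)·[0.9612·0.0000 + 0.0388·1.5000] = 0.0532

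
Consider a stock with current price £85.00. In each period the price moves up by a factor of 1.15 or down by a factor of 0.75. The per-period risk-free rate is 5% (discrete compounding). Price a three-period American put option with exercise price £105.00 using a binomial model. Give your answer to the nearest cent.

Risk-neutral probability p = (1 + 0.05 − 0.75)/(1.15 − 0.75) = 0.3000/0.4000 = 0.7500
Terminal stock prices: S_uuu = 129.3, S_uud = 84.31, S_udd = 54.98, S_ddd = 35.86
Terminal payoffs (K − S): max(-24.27, 0) = 0, max(20.69, 0) = 20.69, max(50.02, 0) = 50.02, max(69.14, 0) = 69.14
Node uu (S = 112.4): continuation = 1/1.05·[0.7500·0.0000 + 0.2500·20.6906] = 4.9263; exercise value = 0.0000 ≤ continuation, so V_uu = 4.9263
Node ud (S = 73.31): continuation = 1/1.05·[0.7500·20.6906 + 0.2500·50.0156] = 26.6875; exercise value = 31.6875 > continuation, so V_ud = 31.6875 (exercise)
Node dd (S = 47.81): continuation = 1/1.05·[0.7500·50.0156 + 0.2500·69.1406] = 52.1875; exercise value = 57.1875 > continuation, so V_dd = 57.1875 (exercise)
Node u (S = 97.75): continuation = 1/1.05·[0.7500·4.9263 + 0.2500·31.6875] = 11.0635; exercise value = 7.2500 ≤ continuation, so V_u = 11.0635
Node d (S = 63.75): continuation = 1/1.05·[0.7500·31.6875 + 0.2500·57.1875] = 36.2500; exercise value = 41.2500 > continuation, so V_d = 41.2500 (exercise)
Node 0 (S = 85): continuation = 1/1.05·[0.7500·11.0635 + 0.2500·41.2500] = 17.7239; exercise value = 20.0000 > continuation, so V_0 = 20.0000 (exercise)

£20.00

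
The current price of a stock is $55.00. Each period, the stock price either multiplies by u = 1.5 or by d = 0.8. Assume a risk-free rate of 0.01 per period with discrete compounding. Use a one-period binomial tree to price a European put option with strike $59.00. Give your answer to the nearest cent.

Risk-neutral probability p = (1 + 0.01 − 0.8)/(1.5 − 0.8) = 0.2100/0.7000 = 0.3000
Terminal stock prices: S_u = 82.5, S_d = 44
Terminal payoffs (K − S): max(-23.5, 0) = 0, max(15, 0) = 15
Node 0 (S = 55): V_0 = 1/1.01·[0.3000·0.0000 + 0.7000·15.0000] = 10.3960

$10.40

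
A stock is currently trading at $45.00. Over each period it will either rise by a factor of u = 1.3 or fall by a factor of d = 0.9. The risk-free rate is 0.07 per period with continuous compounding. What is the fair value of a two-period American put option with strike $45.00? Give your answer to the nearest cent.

$2.40

Risk-neutral probability p = (e^0.07 − 0.9)/(1.3 − 0.9) = 0.1725/0.4000 = 0.4313
Terminal stock prices: S_uu = 76.05, S_ud = 52.65, S_dd = 36.45
Terminal payoffs (K − S): max(-31.05, 0) = 0, max(-7.65, 0) = 0, max(8.55, 0) = 8.55
Node u (S = 58.5): continuation = e^(−0.07)·[0.4313·0.0000 + 0.5687·0.0000] = 0.0000; exercise value = 0.0000 ≤ continuation, so V_u = 0.0000
Node d (S = 40.5): continuation = e^(−0.07)·[0.4313·0.0000 + 0.5687·8.5500] = 4.5339; exercise value = 4.5000 ≤ continuation, so V_d = 4.5339
Node 0 (S = 45): continuation = e^(−0.07)·[0.4313·0.0000 + 0.5687·4.5339] = 2.4042; exercise value = 0.0000 ≤ continuation, so V_0 = 2.4042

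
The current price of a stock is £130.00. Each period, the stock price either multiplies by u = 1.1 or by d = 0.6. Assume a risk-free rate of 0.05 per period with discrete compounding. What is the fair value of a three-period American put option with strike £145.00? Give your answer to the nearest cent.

Risk-neutral probability p = (1 + 0.05 − 0.6)/(1.1 − 0.6) = 0.4500/0.5000 = 0.9000
Terminal stock prices: S_uuu = 173, S_uud = 94.38, S_udd = 51.48, S_ddd = 28.08
Terminal payoffs (K − S): max(-28.03, 0) = 0, max(50.62, 0) = 50.62, max(93.52, 0) = 93.52, max(116.9, 0) = 116.9
Node uu (S = 157.3): continuation = 1/1.05·[0.9000·0.0000 + 0.1000·50.6200] = 4.8210; exercise value = 0.0000 ≤ continuation, so V_uu = 4.8210
Node ud (S = 85.8): continuation = 1/1.05·[0.9000·50.6200 + 0.1000·93.5200] = 52.2952; exercise value = 59.2000 > continuation, so V_ud = 59.2000 (exercise)
Node dd (S = 46.8): continuation = 1/1.05·[0.9000·93.5200 + 0.1000·116.9200] = 91.2952; exercise value = 98.2000 > continuation, so V_dd = 98.2000 (exercise)
Node u (S = 143): continuation = 1/1.05·[0.9000·4.8210 + 0.1000·59.2000] = 9.7703; exercise value = 2.0000 ≤ continuation, so V_u = 9.7703
Node d (S = 78): continuation = 1/1.05·[0.9000·59.2000 + 0.1000·98.2000] = 60.0952; exercise value = 67.0000 > continuation, so V_d = 67.0000 (exercise)
Node 0 (S = 130): continuation = 1/1.05·[0.9000·9.7703 + 0.1000·67.0000] = 14.7555; exercise value = 15.0000 > continuation, so V_0 = 15.0000 (exercise)

£15.00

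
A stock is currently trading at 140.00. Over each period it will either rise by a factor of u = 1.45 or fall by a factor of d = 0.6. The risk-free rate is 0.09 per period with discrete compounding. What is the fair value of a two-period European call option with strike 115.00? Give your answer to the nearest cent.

52.96

Risk-neutral probability p = (1 + 0.09 − 0.6)/(1.45 − 0.6) = 0.4900/0.8500 = 0.5765
Terminal stock prices: S_uu = 294.4, S_ud = 121.8, S_dd = 50.4
Terminal payoffs (S − K): max(179.4, 0) = 179.4, max(6.8, 0) = 6.8, max(-64.6, 0) = 0
Node u (S = 203): V_u = 1/1.09·[0.5765·179.3500 + 0.4235·6.8000] = 97.4954
Node d (S = 84): V_d = 1/1.09·[0.5765·6.8000 + 0.4235·0.0000] = 3.5963
Node 0 (S = 140): V_0 = 1/1.09·[0.5765·97.4954 + 0.4235·3.5963] = 52.9600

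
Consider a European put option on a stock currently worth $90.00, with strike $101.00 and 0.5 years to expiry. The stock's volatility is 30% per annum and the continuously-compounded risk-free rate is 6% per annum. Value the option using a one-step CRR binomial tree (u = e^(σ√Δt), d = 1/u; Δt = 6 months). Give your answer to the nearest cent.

CRR parameters: u = e^(σ√Δt) = e^(0.3·√0.5) = 1.2363, d = 1/u = 0.8089
Per-period rate: rΔt = 0.06·0.5 = 0.03, so R = e^0.03 = 1.0305
Risk-neutral probability p = (e^0.03 − 0.8089)/(1.2363 − 0.8089) = 0.2216/0.4275 = 0.5184
Terminal stock prices: S_u = 111.3, S_d = 72.8
Terminal payoffs (K − S): max(-10.27, 0) = 0, max(28.2, 0) = 28.2
Node 0 (S = 90): V_0 = e^(−0.03)·[0.5184·0.0000 + 0.4816·28.2028] = 13.1807

$13.18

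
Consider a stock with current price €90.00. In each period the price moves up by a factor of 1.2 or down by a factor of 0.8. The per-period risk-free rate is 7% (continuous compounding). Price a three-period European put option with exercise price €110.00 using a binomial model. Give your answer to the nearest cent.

€10.83

Risk-neutral probability p = (e^0.07 − 0.8)/(1.2 − 0.8) = 0.2725/0.4000 = 0.6813
Terminal stock prices: S_uuu = 155.5, S_uud = 103.7, S_udd = 69.12, S_ddd = 46.08
Terminal payoffs (K − S): max(-45.52, 0) = 0, max(6.32, 0) = 6.32, max(40.88, 0) = 40.88, max(63.92, 0) = 63.92
Node uu (S = 129.6): V_uu = e^(−0.07)·[0.6813·0.0000 + 0.3187·6.3200] = 1.8782
Node ud (S = 86.4): V_ud = e^(−0.07)·[0.6813·6.3200 + 0.3187·40.8800] = 16.1633
Node dd (S = 57.6): V_dd = e^(−0.07)·[0.6813·40.8800 + 0.3187·63.9200] = 44.9633
Node u (S = 108): V_u = e^(−0.07)·[0.6813·1.8782 + 0.3187·16.1633] = 5.9965
Node d (S = 72): V_d = e^(−0.07)·[0.6813·16.1633 + 0.3187·44.9633] = 23.6294
Node 0 (S = 90): V_0 = e^(−0.07)·[0.6813·5.9965 + 0.3187·23.6294] = 10.8313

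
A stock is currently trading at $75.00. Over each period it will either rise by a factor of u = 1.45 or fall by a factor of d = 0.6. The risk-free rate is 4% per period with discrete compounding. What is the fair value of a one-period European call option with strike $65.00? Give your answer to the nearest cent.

$21.78

Risk-neutral probability p = (1 + 0.04 − 0.6)/(1.45 − 0.6) = 0.4400/0.8500 = 0.5176
Terminal stock prices: S_u = 108.8, S_d = 45
Terminal payoffs (S − K): max(43.75, 0) = 43.75, max(-20, 0) = 0
Node 0 (S = 75): V_0 = 1/1.04·[0.5176·43.7500 + 0.4824·0.0000] = 21.7760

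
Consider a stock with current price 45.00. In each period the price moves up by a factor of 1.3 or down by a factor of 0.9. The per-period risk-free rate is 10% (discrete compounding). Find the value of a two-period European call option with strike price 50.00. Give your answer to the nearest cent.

6.48

Risk-neutral probability p = (1 + 0.1 − 0.9)/(1.3 − 0.9) = 0.2000/0.4000 = 0.5000
Terminal stock prices: S_uu = 76.05, S_ud = 52.65, S_dd = 36.45
Terminal payoffs (S − K): max(26.05, 0) = 26.05, max(2.65, 0) = 2.65, max(-13.55, 0) = 0
Node u (S = 58.5): V_u = 1/1.1·[0.5000·26.0500 + 0.5000·2.6500] = 13.0455
Node d (S = 40.5): V_d = 1/1.1·[0.5000·2.6500 + 0.5000·0.0000] = 1.2045
Node 0 (S = 45): V_0 = 1/1.1·[0.5000·13.0455 + 0.5000·1.2045] = 6.4773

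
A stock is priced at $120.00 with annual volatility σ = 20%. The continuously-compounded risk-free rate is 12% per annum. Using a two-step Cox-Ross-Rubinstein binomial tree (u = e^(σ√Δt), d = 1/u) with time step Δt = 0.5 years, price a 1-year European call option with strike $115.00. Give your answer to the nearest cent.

$20.20

CRR parameters: u = e^(σ√Δt) = e^(0.2·√0.5) = 1.1519, d = 1/u = 0.8681
Per-period rate: rΔt = 0.12·0.5 = 0.06, so R = e^0.06 = 1.0618
Risk-neutral probability p = (e^0.06 − 0.8681)/(1.1519 − 0.8681) = 0.1937/0.2838 = 0.6826
Terminal stock prices: S_uu = 159.2, S_ud = 120, S_dd = 90.44
Terminal payoffs (S − K): max(44.23, 0) = 44.23, max(5, 0) = 5, max(-24.56, 0) = 0
Node u (S = 138.2): V_u = e^(−0.06)·[0.6826·44.2276 + 0.3174·5.0000] = 29.9263
Node d (S = 104.2): V_d = e^(−0.06)·[0.6826·5.0000 + 0.3174·0.0000] = 3.2142
Node 0 (S = 120): V_0 = e^(−0.06)·[0.6826·29.9263 + 0.3174·3.2142] = 20.1989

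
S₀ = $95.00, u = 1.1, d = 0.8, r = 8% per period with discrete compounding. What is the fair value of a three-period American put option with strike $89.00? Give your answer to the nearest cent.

$1.09

Risk-neutral probability p = (1 + 0.08 − 0.8)/(1.1 − 0.8) = 0.2800/0.3000 = 0.9333
Terminal stock prices: S_uuu = 126.4, S_uud = 91.96, S_udd = 66.88, S_ddd = 48.64
Terminal payoffs (K − S): max(-37.45, 0) = 0, max(-2.96, 0) = 0, max(22.12, 0) = 22.12, max(40.36, 0) = 40.36
Node uu (S = 115): continuation = 1/1.08·[0.9333·0.0000 + 0.0667·0.0000] = 0.0000; exercise value = 0.0000 ≤ continuation, so V_uu = 0.0000
Node ud (S = 83.6): continuation = 1/1.08·[0.9333·0.0000 + 0.0667·22.1200] = 1.3654; exercise value = 5.4000 > continuation, so V_ud = 5.4000 (exercise)
Node dd (S = 60.8): continuation = 1/1.08·[0.9333·22.1200 + 0.0667·40.3600] = 21.6074; exercise value = 28.2000 > continuation, so V_dd = 28.2000 (exercise)
Node u (S = 104.5): continuation = 1/1.08·[0.9333·0.0000 + 0.0667·5.4000] = 0.3333; exercise value = 0.0000 ≤ continuation, so V_u = 0.3333
Node d (S = 76): continuation = 1/1.08·[0.9333·5.4000 + 0.0667·28.2000] = 6.4074; exercise value = 13.0000 > continuation, so V_d = 13.0000 (exercise)
Node 0 (S = 95): continuation = 1/1.08·[0.9333·0.3333 + 0.0667·13.0000] = 1.0905; exercise value = 0.0000 ≤ continuation, so V_0 = 1.0905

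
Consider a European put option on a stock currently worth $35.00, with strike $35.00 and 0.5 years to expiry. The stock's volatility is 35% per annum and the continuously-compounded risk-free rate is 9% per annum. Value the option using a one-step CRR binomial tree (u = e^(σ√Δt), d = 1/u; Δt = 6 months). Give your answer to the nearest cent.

CRR parameters: u = e^(σ√Δt) = e^(0.35·√0.5) = 1.2808, d = 1/u = 0.7808
Per-period rate: rΔt = 0.09·0.5 = 0.045, so R = e^0.045 = 1.0460
Risk-neutral probability p = (e^0.045 − 0.7808)/(1.2808 − 0.7808) = 0.2653/0.5000 = 0.5305
Terminal stock prices: S_u = 44.83, S_d = 27.33
Terminal payoffs (K − S): max(-9.828, 0) = 0, max(7.673, 0) = 7.673
Node 0 (S = 35): V_0 = e^(−0.045)·[0.5305·0.0000 + 0.4695·7.6734] = 3.4442

$3.44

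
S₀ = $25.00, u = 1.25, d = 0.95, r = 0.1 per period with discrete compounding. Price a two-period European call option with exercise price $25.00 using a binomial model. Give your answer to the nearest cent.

Risk-neutral probability p = (1 + 0.1 − 0.95)/(1.25 − 0.95) = 0.1500/0.3000 = 0.5000
Terminal stock prices: S_uu = 39.06, S_ud = 29.69, S_dd = 22.56
Terminal payoffs (S − K): max(14.06, 0) = 14.06, max(4.688, 0) = 4.688, max(-2.438, 0) = 0
Node u (S = 31.25): V_u = 1/1.1·[0.5000·14.0625 + 0.5000·4.6875] = 8.5227
Node d (S = 23.75): V_d = 1/1.1·[0.5000·4.6875 + 0.5000·0.0000] = 2.1307
Node 0 (S = 25): V_0 = 1/1.1·[0.5000·8.5227 + 0.5000·2.1307] = 4.8425

$4.84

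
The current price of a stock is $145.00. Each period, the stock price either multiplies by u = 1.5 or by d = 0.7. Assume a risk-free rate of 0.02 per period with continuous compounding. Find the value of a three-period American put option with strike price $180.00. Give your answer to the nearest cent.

Risk-neutral probability p = (e^0.02 − 0.7)/(1.5 − 0.7) = 0.3202/0.8000 = 0.4003
Terminal stock prices: S_uuu = 489.4, S_uud = 228.4, S_udd = 106.6, S_ddd = 49.73
Terminal payoffs (K − S): max(-309.4, 0) = 0, max(-48.37, 0) = 0, max(73.43, 0) = 73.43, max(130.3, 0) = 130.3
Node uu (S = 326.2): continuation = e^(−0.02)·[0.4003·0.0000 + 0.5997·0.0000] = 0.0000; exercise value = 0.0000 ≤ continuation, so V_uu = 0.0000
Node ud (S = 152.2): continuation = e^(−0.02)·[0.4003·0.0000 + 0.5997·73.4250] = 43.1645; exercise value = 27.7500 ≤ continuation, so V_ud = 43.1645
Node dd (S = 71.05): continuation = e^(−0.02)·[0.4003·73.4250 + 0.5997·130.2650] = 105.3858; exercise value = 108.9500 > continuation, so V_dd = 108.9500 (exercise)
Node u (S = 217.5): continuation = e^(−0.02)·[0.4003·0.0000 + 0.5997·43.1645] = 25.3752; exercise value = 0.0000 ≤ continuation, so V_u = 25.3752
Node d (S = 101.5): continuation = e^(−0.02)·[0.4003·43.1645 + 0.5997·108.9500] = 80.9833; exercise value = 78.5000 ≤ continuation, so V_d = 80.9833
Node 0 (S = 145): continuation = e^(−0.02)·[0.4003·25.3752 + 0.5997·80.9833] = 57.5632; exercise value = 35.0000 ≤ continuation, so V_0 = 57.5632

$57.56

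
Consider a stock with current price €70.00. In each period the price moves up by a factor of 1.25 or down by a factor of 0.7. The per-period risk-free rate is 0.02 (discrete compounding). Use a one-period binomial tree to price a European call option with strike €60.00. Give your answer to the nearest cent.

Risk-neutral probability p = (1 + 0.02 − 0.7)/(1.25 − 0.7) = 0.3200/0.5500 = 0.5818
Terminal stock prices: S_u = 87.5, S_d = 49
Terminal payoffs (S − K): max(27.5, 0) = 27.5, max(-11, 0) = 0
Node 0 (S = 70): V_0 = 1/1.02·[0.5818·27.5000 + 0.4182·0.0000] = 15.6863

€15.69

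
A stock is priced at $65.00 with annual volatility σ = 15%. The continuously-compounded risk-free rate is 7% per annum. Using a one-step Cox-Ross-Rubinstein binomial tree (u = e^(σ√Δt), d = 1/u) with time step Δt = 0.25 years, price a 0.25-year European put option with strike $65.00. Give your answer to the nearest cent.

$1.85

CRR parameters: u = e^(σ√Δt) = e^(0.15·√0.25) = 1.0779, d = 1/u = 0.9277
Per-period rate: rΔt = 0.07·0.25 = 0.0175, so R = e^0.0175 = 1.0177
Risk-neutral probability p = (e^0.0175 − 0.9277)/(1.0779 − 0.9277) = 0.0899/0.1501 = 0.5988
Terminal stock prices: S_u = 70.06, S_d = 60.3
Terminal payoffs (K − S): max(-5.062, 0) = 0, max(4.697, 0) = 4.697
Node 0 (S = 65): V_0 = e^(−0.0175)·[0.5988·0.0000 + 0.4012·4.6967] = 1.8514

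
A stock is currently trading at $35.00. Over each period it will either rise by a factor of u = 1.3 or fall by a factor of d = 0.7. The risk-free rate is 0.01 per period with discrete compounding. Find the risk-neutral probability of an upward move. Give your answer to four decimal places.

p = 0.5167

Risk-neutral probability p = (1 + 0.01 − 0.7)/(1.3 − 0.7) = 0.3100/0.6000 = 0.5167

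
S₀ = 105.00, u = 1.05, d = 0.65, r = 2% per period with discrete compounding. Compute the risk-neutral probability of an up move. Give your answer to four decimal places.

p = 0.9250

Risk-neutral probability p = (1 + 0.02 − 0.65)/(1.05 − 0.65) = 0.3700/0.4000 = 0.9250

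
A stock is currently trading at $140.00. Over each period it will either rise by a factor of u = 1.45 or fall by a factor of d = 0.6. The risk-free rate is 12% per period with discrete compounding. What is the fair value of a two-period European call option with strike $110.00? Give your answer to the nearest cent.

Risk-neutral probability p = (1 + 0.12 − 0.6)/(1.45 − 0.6) = 0.5200/0.8500 = 0.6118
Terminal stock prices: S_uu = 294.4, S_ud = 121.8, S_dd = 50.4
Terminal payoffs (S − K): max(184.4, 0) = 184.4, max(11.8, 0) = 11.8, max(-59.6, 0) = 0
Node u (S = 203): V_u = 1/1.12·[0.6118·184.3500 + 0.3882·11.8000] = 104.7857
Node d (S = 84): V_d = 1/1.12·[0.6118·11.8000 + 0.3882·0.0000] = 6.4454
Node 0 (S = 140): V_0 = 1/1.12·[0.6118·104.7857 + 0.3882·6.4454] = 59.4701

$59.47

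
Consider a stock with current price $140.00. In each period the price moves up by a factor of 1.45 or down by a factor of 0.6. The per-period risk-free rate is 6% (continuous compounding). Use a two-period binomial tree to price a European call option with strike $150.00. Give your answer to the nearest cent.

Risk-neutral probability p = (e^0.06 − 0.6)/(1.45 − 0.6) = 0.4618/0.8500 = 0.5433
Terminal stock prices: S_uu = 294.4, S_ud = 121.8, S_dd = 50.4
Terminal payoffs (S − K): max(144.4, 0) = 144.4, max(-28.2, 0) = 0, max(-99.6, 0) = 0
Node u (S = 203): V_u = e^(−0.06)·[0.5433·144.3500 + 0.4567·0.0000] = 73.8633
Node d (S = 84): V_d = e^(−0.06)·[0.5433·0.0000 + 0.4567·0.0000] = 0.0000
Node 0 (S = 140): V_0 = e^(−0.06)·[0.5433·73.8633 + 0.4567·0.0000] = 37.7955

$37.80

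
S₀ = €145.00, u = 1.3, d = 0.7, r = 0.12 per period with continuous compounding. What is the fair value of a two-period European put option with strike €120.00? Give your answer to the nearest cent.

Risk-neutral probability p = (e^0.12 − 0.7)/(1.3 − 0.7) = 0.4275/0.6000 = 0.7125
Terminal stock prices: S_uu = 245.1, S_ud = 131.9, S_dd = 71.05
Terminal payoffs (K − S): max(-125.1, 0) = 0, max(-11.95, 0) = 0, max(48.95, 0) = 48.95
Node u (S = 188.5): V_u = e^(−0.12)·[0.7125·0.0000 + 0.2875·0.0000] = 0.0000
Node d (S = 101.5): V_d = e^(−0.12)·[0.7125·0.0000 + 0.2875·48.9500] = 12.4820
Node 0 (S = 145): V_0 = e^(−0.12)·[0.7125·0.0000 + 0.2875·12.4820] = 3.1828

€3.18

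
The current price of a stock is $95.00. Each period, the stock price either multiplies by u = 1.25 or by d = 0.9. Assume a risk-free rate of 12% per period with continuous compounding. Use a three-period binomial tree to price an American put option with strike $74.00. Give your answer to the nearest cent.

Risk-neutral probability p = (e^0.12 − 0.9)/(1.25 − 0.9) = 0.2275/0.3500 = 0.6500
Terminal stock prices: S_uuu = 185.5, S_uud = 133.6, S_udd = 96.19, S_ddd = 69.26
Terminal payoffs (K − S): max(-111.5, 0) = 0, max(-59.59, 0) = 0, max(-22.19, 0) = 0, max(4.745, 0) = 4.745
Node uu (S = 148.4): continuation = e^(−0.12)·[0.6500·0.0000 + 0.3500·0.0000] = 0.0000; exercise value = 0.0000 ≤ continuation, so V_uu = 0.0000
Node ud (S = 106.9): continuation = e^(−0.12)·[0.6500·0.0000 + 0.3500·0.0000] = 0.0000; exercise value = 0.0000 ≤ continuation, so V_ud = 0.0000
Node dd (S = 76.95): continuation = e^(−0.12)·[0.6500·0.0000 + 0.3500·4.7450] = 1.4730; exercise value = 0.0000 ≤ continuation, so V_dd = 1.4730
Node u (S = 118.8): continuation = e^(−0.12)·[0.6500·0.0000 + 0.3500·0.0000] = 0.0000; exercise value = 0.0000 ≤ continuation, so V_u = 0.0000
Node d (S = 85.5): continuation = e^(−0.12)·[0.6500·0.0000 + 0.3500·1.4730] = 0.4573; exercise value = 0.0000 ≤ continuation, so V_d = 0.4573
Node 0 (S = 95): continuation = e^(−0.12)·[0.6500·0.0000 + 0.3500·0.4573] = 0.1419; exercise value = 0.0000 ≤ continuation, so V_0 = 0.1419

$0.14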